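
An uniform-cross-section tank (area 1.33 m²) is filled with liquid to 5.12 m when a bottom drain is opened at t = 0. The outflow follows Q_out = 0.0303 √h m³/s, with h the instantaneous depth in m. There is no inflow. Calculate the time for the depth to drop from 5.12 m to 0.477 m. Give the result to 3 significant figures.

138 s

With no inflow, A dh/dt = −0.0303 √h.
Separate and integrate: 2(√h − √h₀) = −(0.0303/A) t.
t = 2A(√h₀ − √h)/0.0303 = 2·1.33·(√5.12 − √0.477)/0.0303
  = 2.6600 × (2.2627 − 0.69065) / 0.0303 = 138.01 s.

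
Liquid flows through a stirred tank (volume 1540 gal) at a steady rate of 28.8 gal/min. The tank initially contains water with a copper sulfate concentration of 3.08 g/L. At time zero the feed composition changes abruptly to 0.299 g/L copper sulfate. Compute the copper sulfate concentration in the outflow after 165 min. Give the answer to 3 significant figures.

Transient balance on the dissolved component: V dC/dt = Q(C_in − C).
Time constant τ = V/Q = 1540/28.8 = 53.472 min.
Solution: C(t) = C_in + (C₀ − C_in) e^(−t/τ).
C(165) = 0.299 + (3.08 − 0.299)·e^(−165/53.472) = 0.299 + (2.7810)·0.045697 = 0.42608 g/L.

0.426 g/L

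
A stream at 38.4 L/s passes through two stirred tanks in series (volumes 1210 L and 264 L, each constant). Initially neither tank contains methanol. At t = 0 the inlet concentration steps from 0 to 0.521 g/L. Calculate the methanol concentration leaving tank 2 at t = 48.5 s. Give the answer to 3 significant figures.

0.378 g/L

Species balance on tank i: dCᵢ/dt = (Cᵢ₋₁ − Cᵢ)/τᵢ with τᵢ = Vᵢ/Q.
τ₁ = 1210/38.4 = 31.510 s; τ₂ = 264/38.4 = 6.8750 s.
Solving the cascade with C₁(0)=C₂(0)=0 gives C₂(t) = C_in[1 − (τ₁ e^(−t/τ₁) − τ₂ e^(−t/τ₂))/(τ₁ − τ₂)].
At t = 48.5: e^(−t/τ₁) = 0.21456, e^(−t/τ₂) = 0.00086348.
C₂ = 0.521·[1 − (31.510·0.21456 − 6.8750·0.00086348)/(24.635)] = 0.521·0.72581 = 0.37814 g/L.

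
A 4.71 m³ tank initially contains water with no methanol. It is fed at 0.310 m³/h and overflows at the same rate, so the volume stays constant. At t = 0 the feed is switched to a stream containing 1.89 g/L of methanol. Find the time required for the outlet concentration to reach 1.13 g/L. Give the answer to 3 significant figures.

13.8 h

Species balance: V dC/dt = Q(C_in − C) ⇒ τ = V/Q = 15.194 h.
C(t) = C_in + (C₀ − C_in) e^(−t/τ). Set C = 1.13 and solve for t:
e^(−t/τ) = (C − C_in)/(C₀ − C_in) = (1.13 − 1.89)/(0 − 1.89) = 0.40212
t = −τ ln(…) = 15.194 × 0.91101 = 13.842 h.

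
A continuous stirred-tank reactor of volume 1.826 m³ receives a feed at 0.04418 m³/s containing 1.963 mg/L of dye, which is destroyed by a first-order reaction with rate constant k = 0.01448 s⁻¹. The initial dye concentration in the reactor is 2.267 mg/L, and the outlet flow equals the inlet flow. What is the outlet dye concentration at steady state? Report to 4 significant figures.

1.228 mg/L

Species balance: V dC/dt = Q C_in − Q C − k V C.
At steady state: 0 = Q C_in − (Q + kV) C_ss, so C_ss = Q C_in/(Q + kV).
C_ss = 0.04418·1.963/(0.04418 + 0.01448·1.826) = 0.0867253/0.0706205 = 1.22805 mg/L.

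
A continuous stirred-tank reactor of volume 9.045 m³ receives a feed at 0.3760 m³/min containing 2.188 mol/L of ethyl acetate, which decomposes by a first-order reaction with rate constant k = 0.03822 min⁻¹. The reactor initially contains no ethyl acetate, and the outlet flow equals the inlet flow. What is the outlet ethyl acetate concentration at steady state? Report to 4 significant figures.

Species balance: V dC/dt = Q C_in − Q C − k V C.
At steady state: 0 = Q C_in − (Q + kV) C_ss, so C_ss = Q C_in/(Q + kV).
C_ss = 0.3760·2.188/(0.3760 + 0.03822·9.045) = 0.822688/0.721700 = 1.13993 mol/L.

1.140 mol/L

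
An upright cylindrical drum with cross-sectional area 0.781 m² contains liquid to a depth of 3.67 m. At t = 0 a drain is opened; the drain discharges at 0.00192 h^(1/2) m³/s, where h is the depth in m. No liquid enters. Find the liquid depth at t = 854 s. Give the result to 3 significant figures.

Accumulation of liquid (constant cross-section A): A dh/dt = −0.00192 √h.
∫ h^(−1/2) dh = −(0.00192/A) ∫ dt, giving 2√h = 2√h₀ − (0.00192/A) t.
√h = √3.67 − 0.00192·854/(2·0.781) = 1.9157 − 1.0497 = 0.86599.
h = 0.86599² = 0.74994 m.

0.750 m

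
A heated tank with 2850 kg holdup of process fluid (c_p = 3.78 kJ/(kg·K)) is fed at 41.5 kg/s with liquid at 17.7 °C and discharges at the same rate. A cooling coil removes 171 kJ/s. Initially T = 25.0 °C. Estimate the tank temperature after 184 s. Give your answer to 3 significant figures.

M c_p dT/dt = ṁ c_p (T_in − T) − Q̇.
Rearrange: dT/dt = (T_ss − T)/τ with τ = M/ṁ = 68.675 s and T_ss = T_in − Q̇/(ṁ c_p) = 16.610 °C.
Solution: T(t) = T_ss + (T₀ − T_ss) e^(−t/τ).
T(184) = 16.610 + (8.3901)·e^(−184/68.675) = 16.610 + (8.3901)·0.068611 = 17.186 °C.

17.2 °C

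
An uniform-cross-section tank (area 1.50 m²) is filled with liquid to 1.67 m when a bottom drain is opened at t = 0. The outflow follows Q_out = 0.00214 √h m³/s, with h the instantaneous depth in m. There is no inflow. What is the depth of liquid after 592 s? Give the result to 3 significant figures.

0.757 m

With no inflow, A dh/dt = −0.00214 √h.
Separate and integrate: 2(√h − √h₀) = −(0.00214/A) t.
√h = √1.67 − 0.00214·592/(2·1.50) = 1.2923 − 0.42229 = 0.86999.
h = 0.86999² = 0.75689 m.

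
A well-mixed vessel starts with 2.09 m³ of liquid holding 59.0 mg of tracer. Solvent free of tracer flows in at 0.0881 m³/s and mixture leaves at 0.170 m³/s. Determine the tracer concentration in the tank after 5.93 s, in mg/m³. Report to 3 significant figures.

Let m(t) be the amount of tracer. Volume: V(t) = V₀ + (Q_in − Q_out) t = 2.09 − 0.081900 t; V(5.93) = 1.6043 m³.
Species balance (pure solvent in): dm/dt = −Q_out · m/V(t).
Separate: dm/m = −Q_out dt/V(t) ⇒ ln(m/m₀) = −(Q_out/(Q_in−Q_out)) ln(V/V₀).
m = m₀ (V₀/V)^(Q_out/(Q_in−Q_out)) = 59.0 × (2.09/1.6043)^(-2.0757) = 34.076 mg.
C = m/V = 34.076/1.6043 = 21.240 mg/m³.

21.2 mg/m³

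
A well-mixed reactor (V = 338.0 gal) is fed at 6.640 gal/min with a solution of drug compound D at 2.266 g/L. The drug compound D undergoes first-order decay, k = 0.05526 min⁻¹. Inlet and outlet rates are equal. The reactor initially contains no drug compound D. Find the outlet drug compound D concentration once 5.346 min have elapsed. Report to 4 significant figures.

Species balance: V dC/dt = Q C_in − Q C − k V C.
This is linear with rate a = Q/V + k = 0.0749050 min⁻¹.
C_ss = Q C_in/(Q + kV) = 0.594293 g/L; C(t) = C_ss + (C₀ − C_ss) e^(−a t).
C(5.346) = 0.594293 + (-0.594293)·e^(−0.0749050·5.346) = 0.594293 + (-0.594293)·0.670024 = 0.196103 g/L.

0.1961 g/L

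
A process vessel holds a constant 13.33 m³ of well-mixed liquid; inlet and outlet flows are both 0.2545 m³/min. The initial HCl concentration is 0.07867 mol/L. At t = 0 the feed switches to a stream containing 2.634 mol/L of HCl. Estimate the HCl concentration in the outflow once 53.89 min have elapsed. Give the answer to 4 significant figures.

Species balance on the tank: V dC/dt = Q(C_in − C).
Rewrite as dC/dt + C/τ = C_in/τ, τ = V/Q = 52.3772 min.
Integrating: C(t) = C_in + (C₀ − C_in) e^(−t/τ).
C(53.89) = 2.634 + (0.07867 − 2.634)·e^(−53.89/52.3772) = 2.634 + (-2.55533)·0.357406 = 1.72071 mol/L.

1.721 mol/L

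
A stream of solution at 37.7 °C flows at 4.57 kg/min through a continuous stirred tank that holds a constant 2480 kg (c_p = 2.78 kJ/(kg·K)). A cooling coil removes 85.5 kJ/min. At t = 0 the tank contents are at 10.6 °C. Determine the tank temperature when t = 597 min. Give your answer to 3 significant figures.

Unsteady energy balance on the tank contents: M c_p dT/dt = ṁ c_p (T_in − T) − 85.5.
τ = M/ṁ = 542.67 min; T_ss = T_in − Q̇/(ṁ c_p) = 37.7 − 85.5/(4.57·2.78) = 30.970 °C.
This is linear first-order; T(t) = T_ss + (T₀ − T_ss) e^(−t/τ).
T(597) = 30.970 + (-20.370)·e^(−597/542.67) = 30.970 + (-20.370)·0.33283 = 24.190 °C.

24.2 °C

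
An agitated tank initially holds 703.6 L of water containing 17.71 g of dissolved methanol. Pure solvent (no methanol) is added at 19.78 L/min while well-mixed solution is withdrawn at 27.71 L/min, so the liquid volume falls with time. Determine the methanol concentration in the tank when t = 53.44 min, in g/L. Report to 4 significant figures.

0.002524 g/L

Total volume: dV/dt = Q_in − Q_out = -7.93000 L/min, so V(t) = 703.6 − 7.93000 t and V(53.44) = 279.821 L.
Solute balance: dm/dt = 0 − Q_out C = −Q_out m/V(t).
dm/m = −Q_out dt/(V₀ − 7.93000 t); integrating gives ln(m/m₀) = −(Q_out/(Q_in−Q_out)) ln(V/V₀).
m = m₀ (V₀/V)^(Q_out/(Q_in−Q_out)) = 17.71 × (703.6/279.821)^(-3.49433) = 0.706205 g.
C = m/V = 0.706205/279.821 = 0.00252377 g/L.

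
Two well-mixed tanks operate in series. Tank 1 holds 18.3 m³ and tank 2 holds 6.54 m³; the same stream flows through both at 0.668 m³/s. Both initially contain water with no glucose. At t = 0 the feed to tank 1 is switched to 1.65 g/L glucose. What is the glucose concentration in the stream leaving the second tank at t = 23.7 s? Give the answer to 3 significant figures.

Each tank obeys Vᵢ dCᵢ/dt = Q(Cᵢ₋₁ − Cᵢ), so τᵢ = Vᵢ/Q.
τ₁ = 18.3/0.668 = 27.395 s; τ₂ = 6.54/0.668 = 9.7904 s.
Tank 1: C₁ = C_in(1 − e^(−t/τ₁)). Tank 2 (τ₁ ≠ τ₂): C₂ = C_in[1 − (τ₁ e^(−t/τ₁) − τ₂ e^(−t/τ₂))/(τ₁ − τ₂)].
At t = 23.7: e^(−t/τ₁) = 0.42100, e^(−t/τ₂) = 0.088856.
C₂ = 1.65·[1 − (27.395·0.42100 − 9.7904·0.088856)/(17.605)] = 1.65·0.39428 = 0.65057 g/L.

0.651 g/L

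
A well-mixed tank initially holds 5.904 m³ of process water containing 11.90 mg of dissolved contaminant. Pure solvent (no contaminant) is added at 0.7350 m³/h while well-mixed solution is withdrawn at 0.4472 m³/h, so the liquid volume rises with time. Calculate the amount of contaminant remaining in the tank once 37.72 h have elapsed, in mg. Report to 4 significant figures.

2.352 mg

Let m(t) be the amount of contaminant. Volume: V(t) = V₀ + (Q_in − Q_out) t = 5.904 + 0.287800 t; V(37.72) = 16.7598 m³.
Species balance (pure solvent in): dm/dt = −Q_out · m/V(t).
dm/m = −Q_out dt/(V₀ + 0.287800 t); integrating gives ln(m/m₀) = −(Q_out/(Q_in−Q_out)) ln(V/V₀).
m = m₀ (V₀/V)^(Q_out/(Q_in−Q_out)) = 11.90 × (5.904/16.7598)^(1.55386) = 2.35212 mg.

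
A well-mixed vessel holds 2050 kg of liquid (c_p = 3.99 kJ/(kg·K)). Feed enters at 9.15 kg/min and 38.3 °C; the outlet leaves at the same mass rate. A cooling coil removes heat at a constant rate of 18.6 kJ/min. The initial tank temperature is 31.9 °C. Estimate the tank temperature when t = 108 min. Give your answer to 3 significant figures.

34.2 °C

Energy balance: M c_p dT/dt = ṁ c_p (T_in − T) − 18.6.
τ = M/ṁ = 224.04 min; T_ss = T_in − Q̇/(ṁ c_p) = 38.3 − 18.6/(9.15·3.99) = 37.791 °C.
This is linear first-order; T(t) = T_ss + (T₀ − T_ss) e^(−t/τ).
T(108) = 37.791 + (-5.8905)·e^(−108/224.04) = 37.791 + (-5.8905)·0.61752 = 34.153 °C.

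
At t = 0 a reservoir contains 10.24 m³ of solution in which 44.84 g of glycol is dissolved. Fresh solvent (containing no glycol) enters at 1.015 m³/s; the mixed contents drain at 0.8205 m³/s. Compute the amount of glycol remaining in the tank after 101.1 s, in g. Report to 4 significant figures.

Let m(t) be the amount of glycol. Volume: V(t) = V₀ + (Q_in − Q_out) t = 10.24 + 0.194500 t; V(101.1) = 29.9039 m³.
No glycol enters, so dm/dt = −Q_out · (m/V).
Separate: dm/m = −Q_out dt/V(t) ⇒ ln(m/m₀) = −(Q_out/(Q_in−Q_out)) ln(V/V₀).
m = m₀ (V₀/V)^(Q_out/(Q_in−Q_out)) = 44.84 × (10.24/29.9039)^(4.21851) = 0.487810 g.

0.4878 g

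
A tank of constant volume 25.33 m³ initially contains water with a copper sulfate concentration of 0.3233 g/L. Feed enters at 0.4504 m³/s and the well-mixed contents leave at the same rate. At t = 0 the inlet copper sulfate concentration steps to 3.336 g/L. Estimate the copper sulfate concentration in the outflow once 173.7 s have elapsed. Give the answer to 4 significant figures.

Transient balance on the dissolved component: V dC/dt = Q(C_in − C).
Rewrite as dC/dt + C/τ = C_in/τ, τ = V/Q = 56.2389 s.
This is linear first-order; C(t) = C_in + (C₀ − C_in) e^(−t/τ).
C(173.7) = 3.336 + (0.3233 − 3.336)·e^(−173.7/56.2389) = 3.336 + (-3.01270)·0.0455653 = 3.19873 g/L.

3.199 g/L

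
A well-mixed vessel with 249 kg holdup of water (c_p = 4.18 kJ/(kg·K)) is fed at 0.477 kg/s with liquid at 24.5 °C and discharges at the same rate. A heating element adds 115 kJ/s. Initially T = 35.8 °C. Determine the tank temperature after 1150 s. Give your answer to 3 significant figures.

77.1 °C

Unsteady energy balance on the tank contents: M c_p dT/dt = ṁ c_p (T_in − T) + 115.
τ = M/ṁ = 522.01 s; T_ss = T_in + Q̇/(ṁ c_p) = 24.5 + 115/(0.477·4.18) = 82.177 °C.
Solution: T(t) = T_ss + (T₀ − T_ss) e^(−t/τ).
T(1150) = 82.177 + (-46.377)·e^(−1150/522.01) = 82.177 + (-46.377)·0.11047 = 77.054 °C.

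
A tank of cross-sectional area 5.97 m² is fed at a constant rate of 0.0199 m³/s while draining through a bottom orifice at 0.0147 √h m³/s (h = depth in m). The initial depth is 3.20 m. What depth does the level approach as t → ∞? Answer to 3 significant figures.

1.83 m

A dh/dt = Q_in − 0.0147 √h. Steady state requires inflow = outflow:
Q_in = 0.0147 √h_ss ⇒ √h_ss = 0.0199/0.0147 = 1.3537.
h_ss = 1.3537² = 1.8326 m. (Since h₀ = 3.20 m > h_ss, the level will fall toward this value.)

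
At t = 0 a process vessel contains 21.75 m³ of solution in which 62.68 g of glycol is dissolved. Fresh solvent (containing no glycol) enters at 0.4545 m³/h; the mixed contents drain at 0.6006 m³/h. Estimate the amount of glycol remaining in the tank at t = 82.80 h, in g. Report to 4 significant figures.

2.222 g

Let m(t) be the amount of glycol. Volume: V(t) = V₀ + (Q_in − Q_out) t = 21.75 − 0.146100 t; V(82.80) = 9.65292 m³.
Species balance (pure solvent in): dm/dt = −Q_out · m/V(t).
Separate: dm/m = −Q_out dt/V(t) ⇒ ln(m/m₀) = −(Q_out/(Q_in−Q_out)) ln(V/V₀).
m = m₀ (V₀/V)^(Q_out/(Q_in−Q_out)) = 62.68 × (21.75/9.65292)^(-4.11088) = 2.22232 g.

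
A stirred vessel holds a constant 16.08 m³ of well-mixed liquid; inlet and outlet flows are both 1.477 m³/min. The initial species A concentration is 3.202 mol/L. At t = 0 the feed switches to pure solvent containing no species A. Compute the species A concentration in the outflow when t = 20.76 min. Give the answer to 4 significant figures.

Unsteady species balance (constant V, well mixed): V dC/dt = Q(C_in − C).
So dC/dt = (C_in − C)/τ with τ = V/Q = 16.08/1.477 = 10.8869 min.
Solution: C(t) = C_in + (C₀ − C_in) e^(−t/τ).
C(20.76) = 0 + (3.202 − 0)·e^(−20.76/10.8869) = 0 + (3.20200)·0.148544 = 0.475638 mol/L.

0.4756 mol/L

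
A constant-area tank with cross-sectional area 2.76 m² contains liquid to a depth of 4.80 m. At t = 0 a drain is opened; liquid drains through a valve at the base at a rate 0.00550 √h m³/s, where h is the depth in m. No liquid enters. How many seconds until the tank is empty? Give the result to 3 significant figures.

2200 s

With no inflow, A dh/dt = −0.00550 √h.
∫ h^(−1/2) dh = −(0.00550/A) ∫ dt, giving 2√h = 2√h₀ − (0.00550/A) t.
Tank is empty when √h = 0: t_empty = 2A√h₀/0.00550.
t_empty = 2·2.76·√4.80/0.00550 = 5.5200·2.1909/0.00550 = 2198.9 s.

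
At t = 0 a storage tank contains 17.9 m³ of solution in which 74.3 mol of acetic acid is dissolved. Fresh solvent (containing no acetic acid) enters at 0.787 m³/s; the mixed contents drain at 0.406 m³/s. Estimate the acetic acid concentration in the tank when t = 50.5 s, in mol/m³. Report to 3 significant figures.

0.919 mol/m³

Let m(t) be the amount of acetic acid. Volume: V(t) = V₀ + (Q_in − Q_out) t = 17.9 + 0.38100 t; V(50.5) = 37.141 m³.
No acetic acid enters, so dm/dt = −Q_out · (m/V).
dm/m = −Q_out dt/(V₀ + 0.38100 t); integrating gives ln(m/m₀) = −(Q_out/(Q_in−Q_out)) ln(V/V₀).
m = m₀ (V₀/V)^(Q_out/(Q_in−Q_out)) = 74.3 × (17.9/37.141)^(1.0656) = 34.135 mol.
C = m/V = 34.135/37.141 = 0.91906 mol/m³.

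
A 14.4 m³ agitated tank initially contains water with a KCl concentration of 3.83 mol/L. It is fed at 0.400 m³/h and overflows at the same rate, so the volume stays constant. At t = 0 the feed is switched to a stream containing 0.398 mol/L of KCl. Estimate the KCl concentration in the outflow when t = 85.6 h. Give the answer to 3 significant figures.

0.716 mol/L

Mass balance on the solute (V constant): V dC/dt = Q(C_in − C).
Time constant τ = V/Q = 14.4/0.400 = 36.000 h.
C approaches C_in exponentially: C(t) = C_in + (C₀ − C_in) e^(−t/τ).
C(85.6) = 0.398 + (3.83 − 0.398)·e^(−85.6/36.000) = 0.398 + (3.4320)·0.092756 = 0.71634 mol/L.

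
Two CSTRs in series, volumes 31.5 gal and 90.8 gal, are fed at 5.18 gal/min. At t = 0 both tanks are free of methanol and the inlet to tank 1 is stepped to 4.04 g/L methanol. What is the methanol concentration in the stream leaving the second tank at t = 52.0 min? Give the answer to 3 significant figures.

3.72 g/L

Species balance on tank i: dCᵢ/dt = (Cᵢ₋₁ − Cᵢ)/τᵢ with τᵢ = Vᵢ/Q.
τ₁ = 31.5/5.18 = 6.0811 min; τ₂ = 90.8/5.18 = 17.529 min.
Tank 1: C₁ = C_in(1 − e^(−t/τ₁)). Tank 2 (τ₁ ≠ τ₂): C₂ = C_in[1 − (τ₁ e^(−t/τ₁) − τ₂ e^(−t/τ₂))/(τ₁ − τ₂)].
At t = 52.0: e^(−t/τ₁) = 0.00019333, e^(−t/τ₂) = 0.051482.
C₂ = 4.04·[1 − (6.0811·0.00019333 − 17.529·0.051482)/(-11.448)] = 4.04·0.92127 = 3.7219 g/L.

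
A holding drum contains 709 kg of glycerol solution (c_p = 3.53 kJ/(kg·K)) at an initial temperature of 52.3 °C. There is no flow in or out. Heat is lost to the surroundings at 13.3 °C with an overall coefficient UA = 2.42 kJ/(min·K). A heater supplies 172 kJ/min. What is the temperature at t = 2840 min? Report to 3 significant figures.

Lumped-capacitance energy balance: M c_p dT/dt = UA(T_amb − T) + Q̇.
dT/dt = (T_ss − T)/τ with T_ss = T_amb + Q̇/UA = 13.3 + 172/2.42 = 84.374 °C, τ = M c_p/UA = 709·3.53/2.42 = 1034.2 min.
This is linear first-order; T(t) = T_ss + (T₀ − T_ss) e^(−t/τ).
T(2840) = 84.374 + (-32.074)·0.064179 = 82.316 °C.

82.3 °C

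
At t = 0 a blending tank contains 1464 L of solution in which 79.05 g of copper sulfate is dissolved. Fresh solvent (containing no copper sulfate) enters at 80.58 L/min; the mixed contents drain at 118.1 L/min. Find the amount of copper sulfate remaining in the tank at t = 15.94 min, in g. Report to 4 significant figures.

15.14 g

Total volume: dV/dt = Q_in − Q_out = -37.5200 L/min, so V(t) = 1464 − 37.5200 t and V(15.94) = 865.931 L.
Species balance (pure solvent in): dm/dt = −Q_out · m/V(t).
dm/m = −Q_out dt/(V₀ − 37.5200 t); integrating gives ln(m/m₀) = −(Q_out/(Q_in−Q_out)) ln(V/V₀).
m = m₀ (V₀/V)^(Q_out/(Q_in−Q_out)) = 79.05 × (1464/865.931)^(-3.14765) = 15.1375 g.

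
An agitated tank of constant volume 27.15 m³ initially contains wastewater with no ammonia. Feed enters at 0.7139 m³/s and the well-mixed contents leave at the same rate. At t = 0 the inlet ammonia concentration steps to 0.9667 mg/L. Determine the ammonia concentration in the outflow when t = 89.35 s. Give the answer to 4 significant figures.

Mass balance on the solute (V constant): V dC/dt = Q(C_in − C).
So dC/dt = (C_in − C)/τ with τ = V/Q = 27.15/0.7139 = 38.0305 s.
Integrating: C(t) = C_in + (C₀ − C_in) e^(−t/τ).
C(89.35) = 0.9667 + (0 − 0.9667)·e^(−89.35/38.0305) = 0.9667 + (-0.966700)·0.0954237 = 0.874454 mg/L.

0.8745 mg/L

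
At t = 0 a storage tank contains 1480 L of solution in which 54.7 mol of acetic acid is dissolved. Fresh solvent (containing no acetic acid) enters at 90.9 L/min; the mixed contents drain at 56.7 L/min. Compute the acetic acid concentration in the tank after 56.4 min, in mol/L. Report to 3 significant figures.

0.00402 mol/L

Let m(t) be the amount of acetic acid. Volume: V(t) = V₀ + (Q_in − Q_out) t = 1480 + 34.200 t; V(56.4) = 3408.9 L.
Species balance (pure solvent in): dm/dt = −Q_out · m/V(t).
dm/m = −Q_out dt/(V₀ + 34.200 t); integrating gives ln(m/m₀) = −(Q_out/(Q_in−Q_out)) ln(V/V₀).
m = m₀ (V₀/V)^(Q_out/(Q_in−Q_out)) = 54.7 × (1480/3408.9)^(1.6579) = 13.717 mol.
C = m/V = 13.717/3408.9 = 0.0040238 mol/L.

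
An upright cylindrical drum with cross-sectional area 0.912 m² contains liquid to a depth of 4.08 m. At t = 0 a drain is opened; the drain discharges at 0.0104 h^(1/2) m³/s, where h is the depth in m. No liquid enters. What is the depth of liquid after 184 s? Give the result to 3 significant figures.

Volume balance on the tank: A dh/dt = −0.0104 √h.
∫ h^(−1/2) dh = −(0.0104/A) ∫ dt, giving 2√h = 2√h₀ − (0.0104/A) t.
√h = √4.08 − 0.0104·184/(2·0.912) = 2.0199 − 1.0491 = 0.97078.
h = 0.97078² = 0.94241 m.

0.942 m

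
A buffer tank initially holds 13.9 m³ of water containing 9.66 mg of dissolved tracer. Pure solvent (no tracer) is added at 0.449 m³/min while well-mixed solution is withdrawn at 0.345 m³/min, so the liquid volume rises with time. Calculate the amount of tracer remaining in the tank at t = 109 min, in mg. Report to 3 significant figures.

Total volume: dV/dt = Q_in − Q_out = 0.10400 m³/min, so V(t) = 13.9 + 0.10400 t and V(109) = 25.236 m³.
Species balance (pure solvent in): dm/dt = −Q_out · m/V(t).
dm/m = −Q_out dt/(V₀ + 0.10400 t); integrating gives ln(m/m₀) = −(Q_out/(Q_in−Q_out)) ln(V/V₀).
m = m₀ (V₀/V)^(Q_out/(Q_in−Q_out)) = 9.66 × (13.9/25.236)^(3.3173) = 1.3359 mg.

1.34 mg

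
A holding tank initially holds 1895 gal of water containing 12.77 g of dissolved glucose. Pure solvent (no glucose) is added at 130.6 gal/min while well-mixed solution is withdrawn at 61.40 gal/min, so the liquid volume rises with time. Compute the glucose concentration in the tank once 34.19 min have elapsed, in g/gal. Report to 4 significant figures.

Total volume: dV/dt = Q_in − Q_out = 69.2000 gal/min, so V(t) = 1895 + 69.2000 t and V(34.19) = 4260.95 gal.
Solute balance: dm/dt = 0 − Q_out C = −Q_out m/V(t).
dm/m = −Q_out dt/(V₀ + 69.2000 t); integrating gives ln(m/m₀) = −(Q_out/(Q_in−Q_out)) ln(V/V₀).
m = m₀ (V₀/V)^(Q_out/(Q_in−Q_out)) = 12.77 × (1895/4260.95)^(0.887283) = 6.22241 g.
C = m/V = 6.22241/4260.95 = 0.00146033 g/gal.

0.001460 g/gal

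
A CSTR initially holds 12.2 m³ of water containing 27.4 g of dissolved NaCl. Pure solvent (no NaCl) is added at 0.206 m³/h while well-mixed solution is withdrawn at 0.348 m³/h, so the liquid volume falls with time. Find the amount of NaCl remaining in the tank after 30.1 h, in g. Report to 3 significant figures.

Total volume: dV/dt = Q_in − Q_out = -0.14200 m³/h, so V(t) = 12.2 − 0.14200 t and V(30.1) = 7.9258 m³.
No NaCl enters, so dm/dt = −Q_out · (m/V).
Separate: dm/m = −Q_out dt/V(t) ⇒ ln(m/m₀) = −(Q_out/(Q_in−Q_out)) ln(V/V₀).
m = m₀ (V₀/V)^(Q_out/(Q_in−Q_out)) = 27.4 × (12.2/7.9258)^(-2.4507) = 9.5212 g.

9.52 g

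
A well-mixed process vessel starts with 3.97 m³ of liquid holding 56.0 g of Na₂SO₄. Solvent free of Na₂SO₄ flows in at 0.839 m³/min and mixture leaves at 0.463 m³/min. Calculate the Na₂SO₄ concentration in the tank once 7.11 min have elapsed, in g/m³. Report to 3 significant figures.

Let m(t) be the amount of Na₂SO₄. Volume: V(t) = V₀ + (Q_in − Q_out) t = 3.97 + 0.37600 t; V(7.11) = 6.6434 m³.
No Na₂SO₄ enters, so dm/dt = −Q_out · (m/V).
Separate: dm/m = −Q_out dt/V(t) ⇒ ln(m/m₀) = −(Q_out/(Q_in−Q_out)) ln(V/V₀).
m = m₀ (V₀/V)^(Q_out/(Q_in−Q_out)) = 56.0 × (3.97/6.6434)^(1.2314) = 29.707 g.
C = m/V = 29.707/6.6434 = 4.4716 g/m³.

4.47 g/m³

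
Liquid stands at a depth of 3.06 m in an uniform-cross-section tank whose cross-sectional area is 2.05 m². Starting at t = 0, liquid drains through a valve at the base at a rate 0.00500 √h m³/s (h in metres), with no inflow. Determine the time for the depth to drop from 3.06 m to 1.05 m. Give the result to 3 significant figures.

594 s

Volume balance on the tank: A dh/dt = −0.00500 √h.
Separate and integrate: 2(√h − √h₀) = −(0.00500/A) t.
t = 2A(√h₀ − √h)/0.00500 = 2·2.05·(√3.06 − √1.05)/0.00500
  = 4.1000 × (1.7493 − 1.0247) / 0.00500 = 594.16 s.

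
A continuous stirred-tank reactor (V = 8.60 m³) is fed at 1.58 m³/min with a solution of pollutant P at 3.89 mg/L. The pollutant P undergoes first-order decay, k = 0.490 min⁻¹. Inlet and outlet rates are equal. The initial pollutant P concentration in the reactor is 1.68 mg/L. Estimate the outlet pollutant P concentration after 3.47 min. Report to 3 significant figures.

1.12 mg/L

Accumulation = in − out − consumed: V dC/dt = Q C_in − Q C − k V C.
dC/dt = (Q/V) C_in − (Q/V + k) C; effective rate a = Q/V + k = 0.18372 + 0.490 = 0.67372 min⁻¹.
C_ss = Q C_in/(Q + kV) = 1.0608 mg/L; C(t) = C_ss + (C₀ − C_ss) e^(−a t).
C(3.47) = 1.0608 + (0.61921)·e^(−0.67372·3.47) = 1.0608 + (0.61921)·0.096539 = 1.1206 mg/L.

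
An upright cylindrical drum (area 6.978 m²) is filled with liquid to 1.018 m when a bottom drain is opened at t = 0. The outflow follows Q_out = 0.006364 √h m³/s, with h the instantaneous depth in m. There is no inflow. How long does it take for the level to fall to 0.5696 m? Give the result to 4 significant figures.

A dh/dt = −Q_out = −0.006364 √h.
This is separable: 2 d(√h)/dt = −0.006364/A, so √h = √h₀ − (0.006364/(2A)) t.
t = 2A(√h₀ − √h)/0.006364 = 2·6.978·(√1.018 − √0.5696)/0.006364
  = 13.9560 × (1.00896 − 0.754718) / 0.006364 = 557.541 s.

557.5 s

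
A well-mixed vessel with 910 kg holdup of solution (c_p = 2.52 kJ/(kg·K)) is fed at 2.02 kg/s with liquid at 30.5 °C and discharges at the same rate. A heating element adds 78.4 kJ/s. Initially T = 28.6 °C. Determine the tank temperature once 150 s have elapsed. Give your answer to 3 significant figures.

33.5 °C

First-law balance (no shaft work): M c_p dT/dt = ṁ c_p (T_in − T) + 78.4.
Rearrange: dT/dt = (T_ss − T)/τ with τ = M/ṁ = 450.50 s and T_ss = T_in + Q̇/(ṁ c_p) = 45.902 °C.
T approaches T_ss exponentially: T(t) = T_ss + (T₀ − T_ss) e^(−t/τ).
T(150) = 45.902 + (-17.302)·e^(−150/450.50) = 45.902 + (-17.302)·0.71679 = 33.500 °C.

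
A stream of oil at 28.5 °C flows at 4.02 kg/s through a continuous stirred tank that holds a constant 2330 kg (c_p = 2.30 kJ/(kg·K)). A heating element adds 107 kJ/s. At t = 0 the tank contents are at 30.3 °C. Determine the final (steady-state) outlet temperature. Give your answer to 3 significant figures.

40.1 °C

M c_p dT/dt = ṁ c_p (T_in − T) + Q̇.
At steady state dT/dt = 0 ⇒ T_ss = T_in + Q̇/(ṁ c_p) = 28.5 + 107/(4.02·2.30) = 40.073 °C.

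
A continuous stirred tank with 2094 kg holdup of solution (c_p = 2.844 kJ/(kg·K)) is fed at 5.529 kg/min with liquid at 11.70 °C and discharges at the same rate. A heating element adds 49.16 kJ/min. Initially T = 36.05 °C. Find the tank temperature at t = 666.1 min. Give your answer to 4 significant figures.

18.48 °C

Unsteady energy balance on the tank contents: M c_p dT/dt = ṁ c_p (T_in − T) + 49.16.
τ = M/ṁ = 378.730 min; T_ss = T_in + Q̇/(ṁ c_p) = 11.70 + 49.16/(5.529·2.844) = 14.8263 °C.
T approaches T_ss exponentially: T(t) = T_ss + (T₀ − T_ss) e^(−t/τ).
T(666.1) = 14.8263 + (21.2237)·e^(−666.1/378.730) = 14.8263 + (21.2237)·0.172256 = 18.4822 °C.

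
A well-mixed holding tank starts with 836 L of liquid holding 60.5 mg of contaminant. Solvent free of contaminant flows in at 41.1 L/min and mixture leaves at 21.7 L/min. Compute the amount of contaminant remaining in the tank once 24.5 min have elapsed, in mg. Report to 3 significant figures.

Let m(t) be the amount of contaminant. Volume: V(t) = V₀ + (Q_in − Q_out) t = 836 + 19.400 t; V(24.5) = 1311.3 L.
No contaminant enters, so dm/dt = −Q_out · (m/V).
Separate: dm/m = −Q_out dt/V(t) ⇒ ln(m/m₀) = −(Q_out/(Q_in−Q_out)) ln(V/V₀).
m = m₀ (V₀/V)^(Q_out/(Q_in−Q_out)) = 60.5 × (836/1311.3)^(1.1186) = 36.566 mg.

36.6 mg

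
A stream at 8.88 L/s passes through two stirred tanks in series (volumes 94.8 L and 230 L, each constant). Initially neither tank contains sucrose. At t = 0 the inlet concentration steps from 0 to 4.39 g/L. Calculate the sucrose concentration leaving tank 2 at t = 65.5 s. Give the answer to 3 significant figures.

Time constants: τᵢ = Vᵢ/Q for each well-mixed tank.
τ₁ = 94.8/8.88 = 10.676 s; τ₂ = 230/8.88 = 25.901 s.
Tank 1: C₁ = C_in(1 − e^(−t/τ₁)). Tank 2 (τ₁ ≠ τ₂): C₂ = C_in[1 − (τ₁ e^(−t/τ₁) − τ₂ e^(−t/τ₂))/(τ₁ − τ₂)].
At t = 65.5: e^(−t/τ₁) = 0.0021648, e^(−t/τ₂) = 0.079749.
C₂ = 4.39·[1 − (10.676·0.0021648 − 25.901·0.079749)/(-15.225)] = 4.39·0.86585 = 3.8011 g/L.

3.80 g/L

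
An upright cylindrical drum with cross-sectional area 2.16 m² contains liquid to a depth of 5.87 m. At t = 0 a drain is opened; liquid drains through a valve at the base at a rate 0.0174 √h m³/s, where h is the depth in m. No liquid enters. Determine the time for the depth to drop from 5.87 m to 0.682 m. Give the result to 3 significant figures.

A dh/dt = −Q_out = −0.0174 √h.
This is separable: 2 d(√h)/dt = −0.0174/A, so √h = √h₀ − (0.0174/(2A)) t.
t = 2A(√h₀ − √h)/0.0174 = 2·2.16·(√5.87 − √0.682)/0.0174
  = 4.3200 × (2.4228 − 0.82583) / 0.0174 = 396.49 s.

396 s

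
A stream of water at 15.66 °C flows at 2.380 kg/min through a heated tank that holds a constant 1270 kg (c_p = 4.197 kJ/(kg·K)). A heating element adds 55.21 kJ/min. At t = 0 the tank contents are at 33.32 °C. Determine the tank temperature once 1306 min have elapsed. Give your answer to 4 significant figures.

Heat balance on the well-mixed liquid: M c_p dT/dt = ṁ c_p (T_in − T) + 55.21.
Rearrange: dT/dt = (T_ss − T)/τ with τ = M/ṁ = 533.613 min and T_ss = T_in + Q̇/(ṁ c_p) = 21.1872 °C.
Integrating: T(t) = T_ss + (T₀ − T_ss) e^(−t/τ).
T(1306) = 21.1872 + (12.1328)·e^(−1306/533.613) = 21.1872 + (12.1328)·0.0865127 = 22.2368 °C.

22.24 °C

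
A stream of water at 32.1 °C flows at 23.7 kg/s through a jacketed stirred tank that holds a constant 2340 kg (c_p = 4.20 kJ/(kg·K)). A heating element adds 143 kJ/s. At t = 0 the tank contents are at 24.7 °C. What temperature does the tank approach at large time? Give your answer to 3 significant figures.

M c_p dT/dt = ṁ c_p (T_in − T) + Q̇.
At steady state dT/dt = 0 ⇒ T_ss = T_in + Q̇/(ṁ c_p) = 32.1 + 143/(23.7·4.20) = 33.537 °C.

33.5 °C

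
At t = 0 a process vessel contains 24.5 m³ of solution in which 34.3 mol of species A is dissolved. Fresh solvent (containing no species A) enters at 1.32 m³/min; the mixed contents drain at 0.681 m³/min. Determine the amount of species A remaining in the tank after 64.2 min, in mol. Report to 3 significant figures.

Total volume: dV/dt = Q_in − Q_out = 0.63900 m³/min, so V(t) = 24.5 + 0.63900 t and V(64.2) = 65.524 m³.
No species A enters, so dm/dt = −Q_out · (m/V).
Separate: dm/m = −Q_out dt/V(t) ⇒ ln(m/m₀) = −(Q_out/(Q_in−Q_out)) ln(V/V₀).
m = m₀ (V₀/V)^(Q_out/(Q_in−Q_out)) = 34.3 × (24.5/65.524)^(1.0657) = 12.022 mol.

12.0 mol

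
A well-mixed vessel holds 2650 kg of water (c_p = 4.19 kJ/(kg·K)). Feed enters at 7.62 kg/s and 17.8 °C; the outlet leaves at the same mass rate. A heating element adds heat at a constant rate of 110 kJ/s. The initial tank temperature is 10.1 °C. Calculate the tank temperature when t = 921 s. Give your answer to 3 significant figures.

M c_p dT/dt = ṁ c_p (T_in − T) + Q̇.
Rearrange: dT/dt = (T_ss − T)/τ with τ = M/ṁ = 347.77 s and T_ss = T_in + Q̇/(ṁ c_p) = 21.245 °C.
This is linear first-order; T(t) = T_ss + (T₀ − T_ss) e^(−t/τ).
T(921) = 21.245 + (-11.145)·e^(−921/347.77) = 21.245 + (-11.145)·0.070771 = 20.457 °C.

20.5 °C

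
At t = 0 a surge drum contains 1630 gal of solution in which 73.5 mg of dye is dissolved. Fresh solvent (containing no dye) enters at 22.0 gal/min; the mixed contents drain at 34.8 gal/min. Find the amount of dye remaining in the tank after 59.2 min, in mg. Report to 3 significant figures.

13.4 mg

Let m(t) be the amount of dye. Volume: V(t) = V₀ + (Q_in − Q_out) t = 1630 − 12.800 t; V(59.2) = 872.24 gal.
Solute balance: dm/dt = 0 − Q_out C = −Q_out m/V(t).
Separate: dm/m = −Q_out dt/V(t) ⇒ ln(m/m₀) = −(Q_out/(Q_in−Q_out)) ln(V/V₀).
m = m₀ (V₀/V)^(Q_out/(Q_in−Q_out)) = 73.5 × (1630/872.24)^(-2.7188) = 13.428 mg.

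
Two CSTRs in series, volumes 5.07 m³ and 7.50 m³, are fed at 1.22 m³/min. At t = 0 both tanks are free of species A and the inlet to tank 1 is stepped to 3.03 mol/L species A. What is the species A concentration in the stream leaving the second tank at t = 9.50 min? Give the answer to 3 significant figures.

Species balance on tank i: dCᵢ/dt = (Cᵢ₋₁ − Cᵢ)/τᵢ with τᵢ = Vᵢ/Q.
τ₁ = 5.07/1.22 = 4.1557 min; τ₂ = 7.50/1.22 = 6.1475 min.
Tank 1: C₁ = C_in(1 − e^(−t/τ₁)). Tank 2 (τ₁ ≠ τ₂): C₂ = C_in[1 − (τ₁ e^(−t/τ₁) − τ₂ e^(−t/τ₂))/(τ₁ − τ₂)].
At t = 9.50: e^(−t/τ₁) = 0.10167, e^(−t/τ₂) = 0.21324.
C₂ = 3.03·[1 − (4.1557·0.10167 − 6.1475·0.21324)/(-1.9918)] = 3.03·0.55398 = 1.6786 mol/L.

1.68 mol/L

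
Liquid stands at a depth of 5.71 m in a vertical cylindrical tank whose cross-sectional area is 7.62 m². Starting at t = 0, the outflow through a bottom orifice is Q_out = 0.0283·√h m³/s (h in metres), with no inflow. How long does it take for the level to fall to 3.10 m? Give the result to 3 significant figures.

339 s

A dh/dt = −Q_out = −0.0283 √h.
Separate and integrate: 2(√h − √h₀) = −(0.0283/A) t.
t = 2A(√h₀ − √h)/0.0283 = 2·7.62·(√5.71 − √3.10)/0.0283
  = 15.240 × (2.3896 − 1.7607) / 0.0283 = 338.66 s.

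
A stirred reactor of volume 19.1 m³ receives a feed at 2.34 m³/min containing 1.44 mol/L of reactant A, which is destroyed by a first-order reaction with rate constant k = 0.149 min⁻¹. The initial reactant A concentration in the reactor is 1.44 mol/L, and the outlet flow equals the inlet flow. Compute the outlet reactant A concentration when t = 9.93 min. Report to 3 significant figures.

Species balance: V dC/dt = Q C_in − Q C − k V C.
This is linear with rate a = Q/V + k = 0.27151 min⁻¹.
C_ss = Q C_in/(Q + kV) = 0.64976 mol/L; C(t) = C_ss + (C₀ − C_ss) e^(−a t).
C(9.93) = 0.64976 + (0.79024)·e^(−0.27151·9.93) = 0.64976 + (0.79024)·0.067466 = 0.70308 mol/L.

0.703 mol/L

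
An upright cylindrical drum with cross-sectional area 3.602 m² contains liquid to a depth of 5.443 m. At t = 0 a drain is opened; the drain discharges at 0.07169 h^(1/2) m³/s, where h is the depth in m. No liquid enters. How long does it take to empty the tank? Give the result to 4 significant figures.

A dh/dt = −Q_out = −0.07169 √h.
Separate and integrate: 2(√h − √h₀) = −(0.07169/A) t.
Tank is empty when √h = 0: t_empty = 2A√h₀/0.07169.
t_empty = 2·3.602·√5.443/0.07169 = 7.20400·2.33302/0.07169 = 234.441 s.

234.4 s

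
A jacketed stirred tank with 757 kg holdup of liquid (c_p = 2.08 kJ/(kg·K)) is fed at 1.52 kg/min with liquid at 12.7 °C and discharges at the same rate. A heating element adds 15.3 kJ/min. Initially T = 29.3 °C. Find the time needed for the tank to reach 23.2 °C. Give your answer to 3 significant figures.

364 min

M c_p dT/dt = ṁ c_p (T_in − T) + Q̇.
τ = M/ṁ = 498.03 min; T_ss = T_in + Q̇/(ṁ c_p) = 17.539 °C.
T(t) = T_ss + (T₀ − T_ss) e^(−t/τ). Set T = 23.2:
e^(−t/τ) = (23.2 − 17.539)/(29.3 − 17.539) = 0.48132
t = −498.03 · ln(0.48132) = 364.17 min.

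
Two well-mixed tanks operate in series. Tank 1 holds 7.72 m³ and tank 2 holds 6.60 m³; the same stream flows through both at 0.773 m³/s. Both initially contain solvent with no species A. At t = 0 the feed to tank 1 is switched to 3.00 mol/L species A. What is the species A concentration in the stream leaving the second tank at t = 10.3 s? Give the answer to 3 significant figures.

Species balance on tank i: dCᵢ/dt = (Cᵢ₋₁ − Cᵢ)/τᵢ with τᵢ = Vᵢ/Q.
τ₁ = 7.72/0.773 = 9.9871 s; τ₂ = 6.60/0.773 = 8.5382 s.
Solving the cascade with C₁(0)=C₂(0)=0 gives C₂(t) = C_in[1 − (τ₁ e^(−t/τ₁) − τ₂ e^(−t/τ₂))/(τ₁ − τ₂)].
At t = 10.3: e^(−t/τ₁) = 0.35653, e^(−t/τ₂) = 0.29929.
C₂ = 3.00·[1 − (9.9871·0.35653 − 8.5382·0.29929)/(1.4489)] = 3.00·0.30615 = 0.91844 mol/L.

0.918 mol/L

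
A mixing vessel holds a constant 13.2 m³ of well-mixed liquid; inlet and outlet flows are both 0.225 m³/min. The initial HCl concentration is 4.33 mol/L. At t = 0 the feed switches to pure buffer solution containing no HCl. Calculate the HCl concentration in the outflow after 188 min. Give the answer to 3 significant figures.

0.176 mol/L

Mass balance on the solute (V constant): V dC/dt = Q(C_in − C).
Rewrite as dC/dt + C/τ = C_in/τ, τ = V/Q = 58.667 min.
This is linear first-order; C(t) = C_in + (C₀ − C_in) e^(−t/τ).
C(188) = 0 + (4.33 − 0)·e^(−188/58.667) = 0 + (4.3300)·0.040577 = 0.17570 mol/L.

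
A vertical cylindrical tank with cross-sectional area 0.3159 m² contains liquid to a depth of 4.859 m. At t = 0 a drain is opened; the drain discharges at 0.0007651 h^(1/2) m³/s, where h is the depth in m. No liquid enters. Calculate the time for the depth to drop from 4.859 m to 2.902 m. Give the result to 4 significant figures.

413.5 s

A dh/dt = −Q_out = −0.0007651 √h.
Separate and integrate: 2(√h − √h₀) = −(0.0007651/A) t.
t = 2A(√h₀ − √h)/0.0007651 = 2·0.3159·(√4.859 − √2.902)/0.0007651
  = 0.631800 × (2.20431 − 1.70353) / 0.0007651 = 413.538 s.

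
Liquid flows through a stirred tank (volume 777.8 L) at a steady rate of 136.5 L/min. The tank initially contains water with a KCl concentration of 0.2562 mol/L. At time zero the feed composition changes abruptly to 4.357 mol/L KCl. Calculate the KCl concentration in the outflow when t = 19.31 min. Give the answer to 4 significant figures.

Accumulation = in − out for the solute gives V dC/dt = Q(C_in − C).
Time constant τ = V/Q = 777.8/136.5 = 5.69817 min.
C approaches C_in exponentially: C(t) = C_in + (C₀ − C_in) e^(−t/τ).
C(19.31) = 4.357 + (0.2562 − 4.357)·e^(−19.31/5.69817) = 4.357 + (-4.10080)·0.0337489 = 4.21860 mol/L.

4.219 mol/L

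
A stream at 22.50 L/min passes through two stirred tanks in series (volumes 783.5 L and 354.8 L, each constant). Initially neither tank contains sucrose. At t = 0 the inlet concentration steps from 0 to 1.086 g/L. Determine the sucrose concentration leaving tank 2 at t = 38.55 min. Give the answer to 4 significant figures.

0.5079 g/L

Species balance on tank i: dCᵢ/dt = (Cᵢ₋₁ − Cᵢ)/τᵢ with τᵢ = Vᵢ/Q.
τ₁ = 783.5/22.50 = 34.8222 min; τ₂ = 354.8/22.50 = 15.7689 min.
Tank 1: C₁ = C_in(1 − e^(−t/τ₁)). Tank 2 (τ₁ ≠ τ₂): C₂ = C_in[1 − (τ₁ e^(−t/τ₁) − τ₂ e^(−t/τ₂))/(τ₁ − τ₂)].
At t = 38.55: e^(−t/τ₁) = 0.330532, e^(−t/τ₂) = 0.0867533.
C₂ = 1.086·[1 − (34.8222·0.330532 − 15.7689·0.0867533)/(19.0533)] = 1.086·0.467712 = 0.507935 g/L.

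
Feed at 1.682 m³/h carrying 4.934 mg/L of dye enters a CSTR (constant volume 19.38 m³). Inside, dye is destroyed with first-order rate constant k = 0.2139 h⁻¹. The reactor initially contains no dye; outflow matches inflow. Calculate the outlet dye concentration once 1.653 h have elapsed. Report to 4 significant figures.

0.5578 mg/L

Accumulation = in − out − consumed: V dC/dt = Q C_in − Q C − k V C.
This is linear with rate a = Q/V + k = 0.300691 h⁻¹.
C_ss = Q C_in/(Q + kV) = 1.42414 mg/L; C(t) = C_ss + (C₀ − C_ss) e^(−a t).
C(1.653) = 1.42414 + (-1.42414)·e^(−0.300691·1.653) = 1.42414 + (-1.42414)·0.608328 = 0.557795 mg/L.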